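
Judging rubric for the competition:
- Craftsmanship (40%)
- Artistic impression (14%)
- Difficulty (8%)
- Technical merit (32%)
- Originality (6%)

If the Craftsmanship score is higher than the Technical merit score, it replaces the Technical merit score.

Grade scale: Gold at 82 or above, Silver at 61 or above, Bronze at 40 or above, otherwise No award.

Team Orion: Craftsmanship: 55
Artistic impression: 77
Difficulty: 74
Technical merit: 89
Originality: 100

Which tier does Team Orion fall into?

Craftsmanship (55) ≤ Technical merit (89), so Technical merit stays at 89.
Weighted total:
  Craftsmanship 55 × 0.4 = 22
  Artistic impression 77 × 0.14 = 10.78
  Difficulty 74 × 0.08 = 5.92
  Technical merit 89 × 0.32 = 28.48
  Originality 100 × 0.06 = 6
Sum = 73.18
73.18 is ≥ 61 and < 82 → Silver

Silver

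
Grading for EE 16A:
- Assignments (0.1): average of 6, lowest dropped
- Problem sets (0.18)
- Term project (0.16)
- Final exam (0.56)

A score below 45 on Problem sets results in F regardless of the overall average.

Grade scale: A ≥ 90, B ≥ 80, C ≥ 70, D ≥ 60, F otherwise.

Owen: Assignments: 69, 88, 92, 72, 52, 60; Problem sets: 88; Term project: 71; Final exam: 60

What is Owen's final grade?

D

Assignments: drop 52 → average of remaining 5 = 381/5 = 76.2
Problem sets score 88 ≥ 45: minimum met.
Weighted total:
  Assignments 76.2 × 0.1 = 7.62
  Problem sets 88 × 0.18 = 15.84
  Term project 71 × 0.16 = 11.36
  Final exam 60 × 0.56 = 33.6
Sum = 68.42
68.42 is ≥ 60 and < 70 → D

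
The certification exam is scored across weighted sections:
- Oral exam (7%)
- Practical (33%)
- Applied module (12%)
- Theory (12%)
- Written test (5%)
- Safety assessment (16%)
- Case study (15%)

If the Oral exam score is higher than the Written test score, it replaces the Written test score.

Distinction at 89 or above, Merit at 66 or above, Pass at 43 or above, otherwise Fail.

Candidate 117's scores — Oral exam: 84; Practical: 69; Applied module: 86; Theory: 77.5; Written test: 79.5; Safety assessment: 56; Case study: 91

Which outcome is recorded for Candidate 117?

Oral exam (84) > Written test (79.5), so Written test counts as 84.
Weighted total:
  Oral exam 84 × 0.07 = 5.88
  Practical 69 × 0.33 = 22.77
  Applied module 86 × 0.12 = 10.32
  Theory 77.5 × 0.12 = 9.3
  Written test 84 × 0.05 = 4.2
  Safety assessment 56 × 0.16 = 8.96
  Case study 91 × 0.15 = 13.65
Sum = 75.08
75.08 is ≥ 66 and < 89 → Merit

Merit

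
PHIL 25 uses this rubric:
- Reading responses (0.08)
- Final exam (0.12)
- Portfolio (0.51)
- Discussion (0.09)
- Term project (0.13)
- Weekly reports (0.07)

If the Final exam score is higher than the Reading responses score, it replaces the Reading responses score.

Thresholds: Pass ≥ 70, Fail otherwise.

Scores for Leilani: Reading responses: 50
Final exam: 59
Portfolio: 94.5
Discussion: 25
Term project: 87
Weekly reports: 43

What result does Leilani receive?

Final exam (59) > Reading responses (50), so Reading responses counts as 59.
Weighted total:
  Reading responses 59 × 0.08 = 4.72
  Final exam 59 × 0.12 = 7.08
  Portfolio 94.5 × 0.51 = 48.195
  Discussion 25 × 0.09 = 2.25
  Term project 87 × 0.13 = 11.31
  Weekly reports 43 × 0.07 = 3.01
Sum = 76.565
76.565 ≥ 70 → Pass

Pass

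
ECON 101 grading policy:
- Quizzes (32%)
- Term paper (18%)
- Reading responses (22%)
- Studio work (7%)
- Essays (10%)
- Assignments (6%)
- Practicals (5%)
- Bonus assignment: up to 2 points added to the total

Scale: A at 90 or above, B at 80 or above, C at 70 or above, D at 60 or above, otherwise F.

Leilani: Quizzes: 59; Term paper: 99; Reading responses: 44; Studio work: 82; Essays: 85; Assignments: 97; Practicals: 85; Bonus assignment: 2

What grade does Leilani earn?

Weighted total:
  Quizzes 59 × 0.32 = 18.88
  Term paper 99 × 0.18 = 17.82
  Reading responses 44 × 0.22 = 9.68
  Studio work 82 × 0.07 = 5.74
  Essays 85 × 0.1 = 8.5
  Assignments 97 × 0.06 = 5.82
  Practicals 85 × 0.05 = 4.25
Sum = 70.69
Bonus assignment: 70.69 + 2 = 72.69
72.69 is ≥ 70 and < 80 → C

C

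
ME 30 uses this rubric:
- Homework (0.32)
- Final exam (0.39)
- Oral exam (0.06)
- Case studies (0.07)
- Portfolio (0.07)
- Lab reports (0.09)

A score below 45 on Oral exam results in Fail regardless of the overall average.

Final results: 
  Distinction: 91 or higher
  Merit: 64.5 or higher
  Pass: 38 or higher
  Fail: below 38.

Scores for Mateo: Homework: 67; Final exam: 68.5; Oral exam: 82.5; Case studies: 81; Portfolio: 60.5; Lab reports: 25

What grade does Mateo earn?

Merit

Oral exam score 82.5 ≥ 45: minimum met.
Weighted total:
  Homework 67 × 0.32 = 21.44
  Final exam 68.5 × 0.39 = 26.715
  Oral exam 82.5 × 0.06 = 4.95
  Case studies 81 × 0.07 = 5.67
  Portfolio 60.5 × 0.07 = 4.235
  Lab reports 25 × 0.09 = 2.25
Sum = 65.26
65.26 is ≥ 64.5 and < 91 → Merit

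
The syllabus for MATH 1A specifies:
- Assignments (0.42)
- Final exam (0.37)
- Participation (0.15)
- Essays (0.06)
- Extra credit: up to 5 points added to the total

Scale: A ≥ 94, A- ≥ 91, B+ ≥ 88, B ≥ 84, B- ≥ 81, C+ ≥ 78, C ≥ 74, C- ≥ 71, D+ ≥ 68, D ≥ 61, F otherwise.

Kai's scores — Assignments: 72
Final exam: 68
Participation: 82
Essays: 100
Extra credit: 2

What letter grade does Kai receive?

Weighted total:
  Assignments 72 × 0.42 = 30.24
  Final exam 68 × 0.37 = 25.16
  Participation 82 × 0.15 = 12.3
  Essays 100 × 0.06 = 6
Sum = 73.7
Extra credit: 73.7 + 2 = 75.7
75.7 is ≥ 74 and < 78 → C

C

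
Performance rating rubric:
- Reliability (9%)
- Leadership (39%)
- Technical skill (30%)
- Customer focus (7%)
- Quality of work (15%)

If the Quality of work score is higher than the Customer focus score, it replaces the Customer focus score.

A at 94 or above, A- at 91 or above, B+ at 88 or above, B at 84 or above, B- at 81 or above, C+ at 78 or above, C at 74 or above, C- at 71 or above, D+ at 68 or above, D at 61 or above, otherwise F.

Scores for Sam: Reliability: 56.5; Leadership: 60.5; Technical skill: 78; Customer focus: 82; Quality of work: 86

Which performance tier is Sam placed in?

C-

Quality of work (86) > Customer focus (82), so Customer focus counts as 86.
Weighted total:
  Reliability 56.5 × 0.09 = 5.085
  Leadership 60.5 × 0.39 = 23.595
  Technical skill 78 × 0.3 = 23.4
  Customer focus 86 × 0.07 = 6.02
  Quality of work 86 × 0.15 = 12.9
Sum = 71
71 is ≥ 71 and < 74 → C-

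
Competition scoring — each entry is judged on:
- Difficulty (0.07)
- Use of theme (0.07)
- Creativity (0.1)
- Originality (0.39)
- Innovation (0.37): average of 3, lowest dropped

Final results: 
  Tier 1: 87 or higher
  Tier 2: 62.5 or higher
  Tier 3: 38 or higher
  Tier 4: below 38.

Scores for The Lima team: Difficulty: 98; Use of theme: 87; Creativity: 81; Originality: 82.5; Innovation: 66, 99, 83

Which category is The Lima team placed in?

Tier 2

Innovation: drop 66 → average of remaining 2 = 182/2 = 91
Weighted total:
  Difficulty 98 × 0.07 = 6.86
  Use of theme 87 × 0.07 = 6.09
  Creativity 81 × 0.1 = 8.1
  Originality 82.5 × 0.39 = 32.175
  Innovation 91 × 0.37 = 33.67
Sum = 86.895
86.895 is ≥ 62.5 and < 87 → Tier 2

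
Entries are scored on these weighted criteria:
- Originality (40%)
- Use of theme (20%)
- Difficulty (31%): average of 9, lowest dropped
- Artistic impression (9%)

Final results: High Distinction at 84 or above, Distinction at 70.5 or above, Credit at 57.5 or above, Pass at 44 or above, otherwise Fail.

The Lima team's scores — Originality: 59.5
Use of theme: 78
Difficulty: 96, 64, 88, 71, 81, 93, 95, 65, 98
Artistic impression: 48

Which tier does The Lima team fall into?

Difficulty: drop 64 → average of remaining 8 = 687/8 = 85.875
Weighted total:
  Originality 59.5 × 0.4 = 23.8
  Use of theme 78 × 0.2 = 15.6
  Difficulty 85.875 × 0.31 = 26.62125
  Artistic impression 48 × 0.09 = 4.32
Sum = 70.34125
70.34125 is ≥ 57.5 and < 70.5 → Credit

Credit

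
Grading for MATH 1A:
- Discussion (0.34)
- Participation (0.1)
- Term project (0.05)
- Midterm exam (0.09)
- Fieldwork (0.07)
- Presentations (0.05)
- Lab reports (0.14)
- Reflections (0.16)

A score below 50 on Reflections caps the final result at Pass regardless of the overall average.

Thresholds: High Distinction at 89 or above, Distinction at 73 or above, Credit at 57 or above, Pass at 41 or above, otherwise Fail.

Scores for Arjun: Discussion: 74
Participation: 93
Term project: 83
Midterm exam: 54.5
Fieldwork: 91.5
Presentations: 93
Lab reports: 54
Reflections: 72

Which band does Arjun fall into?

Reflections score 72 ≥ 50: minimum met.
Weighted total:
  Discussion 74 × 0.34 = 25.16
  Participation 93 × 0.1 = 9.3
  Term project 83 × 0.05 = 4.15
  Midterm exam 54.5 × 0.09 = 4.905
  Fieldwork 91.5 × 0.07 = 6.405
  Presentations 93 × 0.05 = 4.65
  Lab reports 54 × 0.14 = 7.56
  Reflections 72 × 0.16 = 11.52
Sum = 73.65
73.65 is ≥ 73 and < 89 → Distinction

Distinction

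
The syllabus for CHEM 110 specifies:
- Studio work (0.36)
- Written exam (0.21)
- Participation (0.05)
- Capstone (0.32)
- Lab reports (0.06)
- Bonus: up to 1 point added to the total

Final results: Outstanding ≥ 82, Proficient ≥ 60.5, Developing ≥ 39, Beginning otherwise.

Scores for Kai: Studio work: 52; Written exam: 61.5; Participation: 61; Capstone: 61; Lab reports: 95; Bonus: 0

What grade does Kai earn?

Developing

Weighted total:
  Studio work 52 × 0.36 = 18.72
  Written exam 61.5 × 0.21 = 12.915
  Participation 61 × 0.05 = 3.05
  Capstone 61 × 0.32 = 19.52
  Lab reports 95 × 0.06 = 5.7
Sum = 59.905
Bonus: 59.905 + 0 = 59.905
59.905 is ≥ 39 and < 60.5 → Developing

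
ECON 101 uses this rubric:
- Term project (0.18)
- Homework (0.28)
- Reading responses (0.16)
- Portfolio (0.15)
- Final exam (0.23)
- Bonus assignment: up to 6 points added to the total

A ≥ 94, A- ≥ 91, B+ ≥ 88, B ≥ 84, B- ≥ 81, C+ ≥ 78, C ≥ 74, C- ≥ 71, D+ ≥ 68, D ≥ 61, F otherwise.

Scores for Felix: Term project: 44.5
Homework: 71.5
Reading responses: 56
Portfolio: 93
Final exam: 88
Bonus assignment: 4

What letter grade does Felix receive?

Weighted total:
  Term project 44.5 × 0.18 = 8.01
  Homework 71.5 × 0.28 = 20.02
  Reading responses 56 × 0.16 = 8.96
  Portfolio 93 × 0.15 = 13.95
  Final exam 88 × 0.23 = 20.24
Sum = 71.18
Bonus assignment: 71.18 + 4 = 75.18
75.18 is ≥ 74 and < 78 → C

C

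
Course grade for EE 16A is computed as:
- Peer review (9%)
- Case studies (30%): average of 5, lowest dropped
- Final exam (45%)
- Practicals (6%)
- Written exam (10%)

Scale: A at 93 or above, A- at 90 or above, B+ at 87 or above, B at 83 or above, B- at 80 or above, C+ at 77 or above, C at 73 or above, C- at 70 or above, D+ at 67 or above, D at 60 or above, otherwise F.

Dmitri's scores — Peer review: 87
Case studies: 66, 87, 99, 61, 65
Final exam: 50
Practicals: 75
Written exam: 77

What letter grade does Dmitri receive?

D

Case studies: drop 61 → average of remaining 4 = 317/4 = 79.25
Weighted total:
  Peer review 87 × 0.09 = 7.83
  Case studies 79.25 × 0.3 = 23.775
  Final exam 50 × 0.45 = 22.5
  Practicals 75 × 0.06 = 4.5
  Written exam 77 × 0.1 = 7.7
Sum = 66.305
66.305 is ≥ 60 and < 67 → D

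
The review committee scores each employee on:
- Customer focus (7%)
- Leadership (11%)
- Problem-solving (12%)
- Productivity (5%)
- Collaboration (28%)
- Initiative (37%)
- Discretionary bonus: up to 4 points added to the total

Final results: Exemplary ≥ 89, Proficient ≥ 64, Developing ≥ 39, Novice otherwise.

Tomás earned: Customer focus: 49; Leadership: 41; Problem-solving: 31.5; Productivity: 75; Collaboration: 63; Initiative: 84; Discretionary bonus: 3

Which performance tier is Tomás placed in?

Weighted total:
  Customer focus 49 × 0.07 = 3.43
  Leadership 41 × 0.11 = 4.51
  Problem-solving 31.5 × 0.12 = 3.78
  Productivity 75 × 0.05 = 3.75
  Collaboration 63 × 0.28 = 17.64
  Initiative 84 × 0.37 = 31.08
Sum = 64.19
Discretionary bonus: 64.19 + 3 = 67.19
67.19 is ≥ 64 and < 89 → Proficient

Proficient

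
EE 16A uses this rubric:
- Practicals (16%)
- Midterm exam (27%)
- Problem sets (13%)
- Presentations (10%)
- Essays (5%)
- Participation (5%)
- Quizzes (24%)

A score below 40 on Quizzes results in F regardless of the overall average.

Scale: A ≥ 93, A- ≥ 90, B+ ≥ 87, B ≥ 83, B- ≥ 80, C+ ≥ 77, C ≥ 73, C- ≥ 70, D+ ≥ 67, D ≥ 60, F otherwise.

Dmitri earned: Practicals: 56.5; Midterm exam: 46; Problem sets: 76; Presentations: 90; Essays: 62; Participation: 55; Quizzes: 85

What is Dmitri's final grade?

Quizzes score 85 ≥ 40: minimum met.
Weighted total:
  Practicals 56.5 × 0.16 = 9.04
  Midterm exam 46 × 0.27 = 12.42
  Problem sets 76 × 0.13 = 9.88
  Presentations 90 × 0.1 = 9
  Essays 62 × 0.05 = 3.1
  Participation 55 × 0.05 = 2.75
  Quizzes 85 × 0.24 = 20.4
Sum = 66.59
66.59 is ≥ 60 and < 67 → D

D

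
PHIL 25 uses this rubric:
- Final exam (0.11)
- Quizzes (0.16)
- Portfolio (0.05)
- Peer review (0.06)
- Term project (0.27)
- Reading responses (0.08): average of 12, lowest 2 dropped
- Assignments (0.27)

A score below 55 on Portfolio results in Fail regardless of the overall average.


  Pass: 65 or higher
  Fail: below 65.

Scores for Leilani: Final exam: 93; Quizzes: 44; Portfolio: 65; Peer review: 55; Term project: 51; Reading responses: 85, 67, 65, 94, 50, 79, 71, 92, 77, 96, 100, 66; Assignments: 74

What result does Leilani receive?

Fail

Reading responses: drop 50, 65 → average of remaining 10 = 827/10 = 82.7
Portfolio score 65 ≥ 55: minimum met.
Weighted total:
  Final exam 93 × 0.11 = 10.23
  Quizzes 44 × 0.16 = 7.04
  Portfolio 65 × 0.05 = 3.25
  Peer review 55 × 0.06 = 3.3
  Term project 51 × 0.27 = 13.77
  Reading responses 82.7 × 0.08 = 6.616
  Assignments 74 × 0.27 = 19.98
Sum = 64.186
64.186 < 65 → Fail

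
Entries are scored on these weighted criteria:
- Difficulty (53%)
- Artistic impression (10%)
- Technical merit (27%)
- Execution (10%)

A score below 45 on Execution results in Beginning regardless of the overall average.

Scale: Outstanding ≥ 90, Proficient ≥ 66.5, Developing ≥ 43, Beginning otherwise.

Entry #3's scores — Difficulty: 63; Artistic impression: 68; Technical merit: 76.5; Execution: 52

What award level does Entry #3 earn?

Developing

Execution score 52 ≥ 45: minimum met.
Weighted total:
  Difficulty 63 × 0.53 = 33.39
  Artistic impression 68 × 0.1 = 6.8
  Technical merit 76.5 × 0.27 = 20.655
  Execution 52 × 0.1 = 5.2
Sum = 66.045
66.045 is ≥ 43 and < 66.5 → Developing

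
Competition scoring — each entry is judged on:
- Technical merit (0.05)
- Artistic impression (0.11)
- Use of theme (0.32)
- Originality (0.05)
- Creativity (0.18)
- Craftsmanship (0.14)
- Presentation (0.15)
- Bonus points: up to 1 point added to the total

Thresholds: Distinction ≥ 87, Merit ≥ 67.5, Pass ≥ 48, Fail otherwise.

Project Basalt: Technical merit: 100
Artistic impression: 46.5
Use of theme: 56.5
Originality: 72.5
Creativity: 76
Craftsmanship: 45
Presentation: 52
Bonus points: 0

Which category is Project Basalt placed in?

Pass

Weighted total:
  Technical merit 100 × 0.05 = 5
  Artistic impression 46.5 × 0.11 = 5.115
  Use of theme 56.5 × 0.32 = 18.08
  Originality 72.5 × 0.05 = 3.625
  Creativity 76 × 0.18 = 13.68
  Craftsmanship 45 × 0.14 = 6.3
  Presentation 52 × 0.15 = 7.8
Sum = 59.6
Bonus points: 59.6 + 0 = 59.6
59.6 is ≥ 48 and < 67.5 → Pass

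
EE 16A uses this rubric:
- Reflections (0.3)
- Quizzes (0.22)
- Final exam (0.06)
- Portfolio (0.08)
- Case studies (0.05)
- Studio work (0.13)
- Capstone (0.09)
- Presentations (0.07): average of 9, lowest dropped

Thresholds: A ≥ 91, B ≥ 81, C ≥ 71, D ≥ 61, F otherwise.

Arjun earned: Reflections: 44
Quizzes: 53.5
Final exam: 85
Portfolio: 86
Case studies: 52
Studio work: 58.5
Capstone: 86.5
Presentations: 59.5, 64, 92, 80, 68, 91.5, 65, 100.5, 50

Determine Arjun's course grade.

Presentations: drop 50 → average of remaining 8 = 620.5/8 = 77.5625
Weighted total:
  Reflections 44 × 0.3 = 13.2
  Quizzes 53.5 × 0.22 = 11.77
  Final exam 85 × 0.06 = 5.1
  Portfolio 86 × 0.08 = 6.88
  Case studies 52 × 0.05 = 2.6
  Studio work 58.5 × 0.13 = 7.605
  Capstone 86.5 × 0.09 = 7.785
  Presentations 77.5625 × 0.07 = 5.429375
Sum = 60.369375
60.369375 < 61 → F

F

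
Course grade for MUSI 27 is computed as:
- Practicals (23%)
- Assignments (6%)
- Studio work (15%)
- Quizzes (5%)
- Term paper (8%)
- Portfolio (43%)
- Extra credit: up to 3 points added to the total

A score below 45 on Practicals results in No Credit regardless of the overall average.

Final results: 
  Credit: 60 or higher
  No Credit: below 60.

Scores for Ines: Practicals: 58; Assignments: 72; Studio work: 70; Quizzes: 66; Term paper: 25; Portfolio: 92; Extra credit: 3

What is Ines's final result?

Practicals score 58 ≥ 45: minimum met.
Weighted total:
  Practicals 58 × 0.23 = 13.34
  Assignments 72 × 0.06 = 4.32
  Studio work 70 × 0.15 = 10.5
  Quizzes 66 × 0.05 = 3.3
  Term paper 25 × 0.08 = 2
  Portfolio 92 × 0.43 = 39.56
Sum = 73.02
Extra credit: 73.02 + 3 = 76.02
76.02 ≥ 60 → Credit

Credit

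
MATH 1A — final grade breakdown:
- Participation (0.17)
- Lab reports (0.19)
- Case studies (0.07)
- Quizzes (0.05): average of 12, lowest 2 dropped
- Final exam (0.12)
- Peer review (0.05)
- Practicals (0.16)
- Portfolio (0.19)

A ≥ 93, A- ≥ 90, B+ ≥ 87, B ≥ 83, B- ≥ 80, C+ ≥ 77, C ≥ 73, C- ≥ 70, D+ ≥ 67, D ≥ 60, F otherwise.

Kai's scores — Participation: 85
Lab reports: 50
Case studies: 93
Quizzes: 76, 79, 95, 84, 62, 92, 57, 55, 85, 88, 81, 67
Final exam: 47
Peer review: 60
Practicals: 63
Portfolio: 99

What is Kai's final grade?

C-

Quizzes: drop 55, 57 → average of remaining 10 = 809/10 = 80.9
Weighted total:
  Participation 85 × 0.17 = 14.45
  Lab reports 50 × 0.19 = 9.5
  Case studies 93 × 0.07 = 6.51
  Quizzes 80.9 × 0.05 = 4.045
  Final exam 47 × 0.12 = 5.64
  Peer review 60 × 0.05 = 3
  Practicals 63 × 0.16 = 10.08
  Portfolio 99 × 0.19 = 18.81
Sum = 72.035
72.035 is ≥ 70 and < 73 → C-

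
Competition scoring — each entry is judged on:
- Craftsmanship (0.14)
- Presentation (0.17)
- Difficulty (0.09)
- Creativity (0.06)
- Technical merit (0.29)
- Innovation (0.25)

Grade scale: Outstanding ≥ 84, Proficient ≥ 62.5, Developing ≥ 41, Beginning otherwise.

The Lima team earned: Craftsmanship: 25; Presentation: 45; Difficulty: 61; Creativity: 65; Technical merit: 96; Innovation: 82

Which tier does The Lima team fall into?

Proficient

Weighted total:
  Craftsmanship 25 × 0.14 = 3.5
  Presentation 45 × 0.17 = 7.65
  Difficulty 61 × 0.09 = 5.49
  Creativity 65 × 0.06 = 3.9
  Technical merit 96 × 0.29 = 27.84
  Innovation 82 × 0.25 = 20.5
Sum = 68.88
68.88 is ≥ 62.5 and < 84 → Proficient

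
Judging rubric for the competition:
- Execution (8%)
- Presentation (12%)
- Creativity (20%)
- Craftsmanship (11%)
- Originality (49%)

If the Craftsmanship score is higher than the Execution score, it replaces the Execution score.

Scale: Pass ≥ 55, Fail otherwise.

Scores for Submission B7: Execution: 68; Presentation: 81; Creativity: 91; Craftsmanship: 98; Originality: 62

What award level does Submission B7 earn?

Pass

Craftsmanship (98) > Execution (68), so Execution counts as 98.
Weighted total:
  Execution 98 × 0.08 = 7.84
  Presentation 81 × 0.12 = 9.72
  Creativity 91 × 0.2 = 18.2
  Craftsmanship 98 × 0.11 = 10.78
  Originality 62 × 0.49 = 30.38
Sum = 76.92
76.92 ≥ 55 → Pass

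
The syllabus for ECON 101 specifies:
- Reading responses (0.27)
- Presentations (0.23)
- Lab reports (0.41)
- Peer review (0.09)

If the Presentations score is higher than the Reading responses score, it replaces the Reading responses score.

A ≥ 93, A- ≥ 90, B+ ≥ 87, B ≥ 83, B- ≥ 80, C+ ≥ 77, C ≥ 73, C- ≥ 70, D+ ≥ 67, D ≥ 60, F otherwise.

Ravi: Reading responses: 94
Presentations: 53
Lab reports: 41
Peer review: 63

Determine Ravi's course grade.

Presentations (53) ≤ Reading responses (94), so Reading responses stays at 94.
Weighted total:
  Reading responses 94 × 0.27 = 25.38
  Presentations 53 × 0.23 = 12.19
  Lab reports 41 × 0.41 = 16.81
  Peer review 63 × 0.09 = 5.67
Sum = 60.05
60.05 is ≥ 60 and < 67 → D

D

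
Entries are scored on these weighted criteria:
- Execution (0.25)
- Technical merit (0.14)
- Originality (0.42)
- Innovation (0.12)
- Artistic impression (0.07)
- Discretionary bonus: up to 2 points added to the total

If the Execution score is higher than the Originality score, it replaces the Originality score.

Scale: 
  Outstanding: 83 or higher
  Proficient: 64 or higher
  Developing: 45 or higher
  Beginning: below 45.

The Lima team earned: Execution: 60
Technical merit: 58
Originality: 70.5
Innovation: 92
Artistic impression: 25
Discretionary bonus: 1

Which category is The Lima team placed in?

Proficient

Execution (60) ≤ Originality (70.5), so Originality stays at 70.5.
Weighted total:
  Execution 60 × 0.25 = 15
  Technical merit 58 × 0.14 = 8.12
  Originality 70.5 × 0.42 = 29.61
  Innovation 92 × 0.12 = 11.04
  Artistic impression 25 × 0.07 = 1.75
Sum = 65.52
Discretionary bonus: 65.52 + 1 = 66.52
66.52 is ≥ 64 and < 83 → Proficient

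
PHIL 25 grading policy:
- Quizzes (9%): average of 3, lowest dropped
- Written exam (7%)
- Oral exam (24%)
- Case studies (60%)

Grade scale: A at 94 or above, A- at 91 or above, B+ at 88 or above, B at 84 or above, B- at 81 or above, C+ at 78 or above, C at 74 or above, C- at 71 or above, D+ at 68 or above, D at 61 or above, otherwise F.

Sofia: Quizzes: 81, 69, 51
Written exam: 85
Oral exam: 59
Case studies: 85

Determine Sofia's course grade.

C

Quizzes: drop 51 → average of remaining 2 = 150/2 = 75
Weighted total:
  Quizzes 75 × 0.09 = 6.75
  Written exam 85 × 0.07 = 5.95
  Oral exam 59 × 0.24 = 14.16
  Case studies 85 × 0.6 = 51
Sum = 77.86
77.86 is ≥ 74 and < 78 → C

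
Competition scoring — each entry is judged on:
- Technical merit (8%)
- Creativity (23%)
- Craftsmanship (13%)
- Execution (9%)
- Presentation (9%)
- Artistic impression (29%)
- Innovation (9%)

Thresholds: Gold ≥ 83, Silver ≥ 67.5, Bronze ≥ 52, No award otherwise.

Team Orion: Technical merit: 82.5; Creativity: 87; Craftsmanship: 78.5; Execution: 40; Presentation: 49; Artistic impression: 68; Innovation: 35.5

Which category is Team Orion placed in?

Silver

Weighted total:
  Technical merit 82.5 × 0.08 = 6.6
  Creativity 87 × 0.23 = 20.01
  Craftsmanship 78.5 × 0.13 = 10.205
  Execution 40 × 0.09 = 3.6
  Presentation 49 × 0.09 = 4.41
  Artistic impression 68 × 0.29 = 19.72
  Innovation 35.5 × 0.09 = 3.195
Sum = 67.74
67.74 is ≥ 67.5 and < 83 → Silver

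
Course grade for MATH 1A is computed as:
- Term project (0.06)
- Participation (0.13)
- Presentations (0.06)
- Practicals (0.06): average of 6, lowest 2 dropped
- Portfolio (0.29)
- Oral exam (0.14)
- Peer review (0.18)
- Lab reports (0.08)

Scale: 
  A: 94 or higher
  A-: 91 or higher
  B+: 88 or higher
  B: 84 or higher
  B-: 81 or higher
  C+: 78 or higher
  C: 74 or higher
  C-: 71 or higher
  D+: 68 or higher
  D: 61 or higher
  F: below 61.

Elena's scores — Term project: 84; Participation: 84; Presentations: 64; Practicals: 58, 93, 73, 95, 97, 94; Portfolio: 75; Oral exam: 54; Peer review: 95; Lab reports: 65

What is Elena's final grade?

Practicals: drop 58, 73 → average of remaining 4 = 379/4 = 94.75
Weighted total:
  Term project 84 × 0.06 = 5.04
  Participation 84 × 0.13 = 10.92
  Presentations 64 × 0.06 = 3.84
  Practicals 94.75 × 0.06 = 5.685
  Portfolio 75 × 0.29 = 21.75
  Oral exam 54 × 0.14 = 7.56
  Peer review 95 × 0.18 = 17.1
  Lab reports 65 × 0.08 = 5.2
Sum = 77.095
77.095 is ≥ 74 and < 78 → C

C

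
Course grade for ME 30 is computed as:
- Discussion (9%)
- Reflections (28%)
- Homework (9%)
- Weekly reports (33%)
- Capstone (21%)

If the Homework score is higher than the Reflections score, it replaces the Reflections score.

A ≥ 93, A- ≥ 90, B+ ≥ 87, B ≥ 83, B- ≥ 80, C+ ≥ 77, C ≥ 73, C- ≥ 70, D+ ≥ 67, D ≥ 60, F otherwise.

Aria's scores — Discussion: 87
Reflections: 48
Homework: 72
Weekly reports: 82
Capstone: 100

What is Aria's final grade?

Homework (72) > Reflections (48), so Reflections counts as 72.
Weighted total:
  Discussion 87 × 0.09 = 7.83
  Reflections 72 × 0.28 = 20.16
  Homework 72 × 0.09 = 6.48
  Weekly reports 82 × 0.33 = 27.06
  Capstone 100 × 0.21 = 21
Sum = 82.53
82.53 is ≥ 80 and < 83 → B-

B-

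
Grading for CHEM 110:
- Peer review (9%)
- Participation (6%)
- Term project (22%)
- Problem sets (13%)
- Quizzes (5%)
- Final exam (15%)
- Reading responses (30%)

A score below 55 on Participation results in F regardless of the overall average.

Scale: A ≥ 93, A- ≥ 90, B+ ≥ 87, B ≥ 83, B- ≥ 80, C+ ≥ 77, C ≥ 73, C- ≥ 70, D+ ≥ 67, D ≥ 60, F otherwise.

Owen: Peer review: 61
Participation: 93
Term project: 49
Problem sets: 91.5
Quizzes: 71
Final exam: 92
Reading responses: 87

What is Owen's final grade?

Participation score 93 ≥ 55: minimum met.
Weighted total:
  Peer review 61 × 0.09 = 5.49
  Participation 93 × 0.06 = 5.58
  Term project 49 × 0.22 = 10.78
  Problem sets 91.5 × 0.13 = 11.895
  Quizzes 71 × 0.05 = 3.55
  Final exam 92 × 0.15 = 13.8
  Reading responses 87 × 0.3 = 26.1
Sum = 77.195
77.195 is ≥ 77 and < 80 → C+

C+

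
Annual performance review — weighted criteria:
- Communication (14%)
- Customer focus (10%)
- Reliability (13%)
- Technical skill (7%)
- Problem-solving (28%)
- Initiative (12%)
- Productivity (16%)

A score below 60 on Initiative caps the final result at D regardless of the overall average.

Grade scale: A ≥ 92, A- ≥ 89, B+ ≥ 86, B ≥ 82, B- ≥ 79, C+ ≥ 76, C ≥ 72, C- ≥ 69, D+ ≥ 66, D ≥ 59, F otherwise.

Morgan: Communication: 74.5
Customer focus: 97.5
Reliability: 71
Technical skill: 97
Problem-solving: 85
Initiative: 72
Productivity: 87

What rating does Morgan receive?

Initiative score 72 ≥ 60: minimum met.
Weighted total:
  Communication 74.5 × 0.14 = 10.43
  Customer focus 97.5 × 0.1 = 9.75
  Reliability 71 × 0.13 = 9.23
  Technical skill 97 × 0.07 = 6.79
  Problem-solving 85 × 0.28 = 23.8
  Initiative 72 × 0.12 = 8.64
  Productivity 87 × 0.16 = 13.92
Sum = 82.56
82.56 is ≥ 82 and < 86 → B

B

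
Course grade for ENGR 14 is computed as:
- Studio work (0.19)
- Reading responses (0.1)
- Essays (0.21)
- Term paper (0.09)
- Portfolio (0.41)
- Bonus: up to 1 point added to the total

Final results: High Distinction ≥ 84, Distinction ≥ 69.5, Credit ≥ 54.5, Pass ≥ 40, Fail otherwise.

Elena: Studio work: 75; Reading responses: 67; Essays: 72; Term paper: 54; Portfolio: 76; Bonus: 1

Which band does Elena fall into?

Weighted total:
  Studio work 75 × 0.19 = 14.25
  Reading responses 67 × 0.1 = 6.7
  Essays 72 × 0.21 = 15.12
  Term paper 54 × 0.09 = 4.86
  Portfolio 76 × 0.41 = 31.16
Sum = 72.09
Bonus: 72.09 + 1 = 73.09
73.09 is ≥ 69.5 and < 84 → Distinction

Distinction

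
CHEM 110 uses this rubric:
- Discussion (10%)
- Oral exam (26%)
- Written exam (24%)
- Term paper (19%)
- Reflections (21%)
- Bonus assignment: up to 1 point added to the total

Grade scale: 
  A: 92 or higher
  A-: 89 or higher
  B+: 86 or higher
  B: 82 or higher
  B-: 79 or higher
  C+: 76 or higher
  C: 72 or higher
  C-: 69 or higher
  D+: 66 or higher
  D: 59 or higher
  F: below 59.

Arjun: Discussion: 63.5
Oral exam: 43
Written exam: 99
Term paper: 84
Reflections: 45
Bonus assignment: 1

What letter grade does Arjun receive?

Weighted total:
  Discussion 63.5 × 0.1 = 6.35
  Oral exam 43 × 0.26 = 11.18
  Written exam 99 × 0.24 = 23.76
  Term paper 84 × 0.19 = 15.96
  Reflections 45 × 0.21 = 9.45
Sum = 66.7
Bonus assignment: 66.7 + 1 = 67.7
67.7 is ≥ 66 and < 69 → D+

D+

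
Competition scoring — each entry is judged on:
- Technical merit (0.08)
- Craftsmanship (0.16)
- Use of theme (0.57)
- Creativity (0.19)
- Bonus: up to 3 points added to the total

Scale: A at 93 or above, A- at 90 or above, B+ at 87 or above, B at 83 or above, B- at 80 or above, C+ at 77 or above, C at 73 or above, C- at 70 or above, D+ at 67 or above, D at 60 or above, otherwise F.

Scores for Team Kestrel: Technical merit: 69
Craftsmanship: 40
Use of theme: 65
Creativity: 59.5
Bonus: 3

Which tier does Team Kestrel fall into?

D

Weighted total:
  Technical merit 69 × 0.08 = 5.52
  Craftsmanship 40 × 0.16 = 6.4
  Use of theme 65 × 0.57 = 37.05
  Creativity 59.5 × 0.19 = 11.305
Sum = 60.275
Bonus: 60.275 + 3 = 63.275
63.275 is ≥ 60 and < 67 → D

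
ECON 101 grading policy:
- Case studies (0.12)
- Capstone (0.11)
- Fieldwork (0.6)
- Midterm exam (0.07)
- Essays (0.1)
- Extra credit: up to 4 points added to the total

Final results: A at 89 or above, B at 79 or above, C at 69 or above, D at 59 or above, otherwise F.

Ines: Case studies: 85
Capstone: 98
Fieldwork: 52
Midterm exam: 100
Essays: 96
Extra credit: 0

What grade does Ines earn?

D

Weighted total:
  Case studies 85 × 0.12 = 10.2
  Capstone 98 × 0.11 = 10.78
  Fieldwork 52 × 0.6 = 31.2
  Midterm exam 100 × 0.07 = 7
  Essays 96 × 0.1 = 9.6
Sum = 68.78
Extra credit: 68.78 + 0 = 68.78
68.78 is ≥ 59 and < 69 → D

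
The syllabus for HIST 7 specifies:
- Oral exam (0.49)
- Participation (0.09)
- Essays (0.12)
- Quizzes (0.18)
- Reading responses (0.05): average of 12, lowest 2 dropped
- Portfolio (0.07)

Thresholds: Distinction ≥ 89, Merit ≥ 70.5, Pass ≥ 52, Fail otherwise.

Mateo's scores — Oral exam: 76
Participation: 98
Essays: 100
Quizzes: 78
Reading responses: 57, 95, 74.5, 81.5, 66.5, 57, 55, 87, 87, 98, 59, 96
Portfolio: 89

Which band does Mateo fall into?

Reading responses: drop 55, 57 → average of remaining 10 = 801.5/10 = 80.15
Weighted total:
  Oral exam 76 × 0.49 = 37.24
  Participation 98 × 0.09 = 8.82
  Essays 100 × 0.12 = 12
  Quizzes 78 × 0.18 = 14.04
  Reading responses 80.15 × 0.05 = 4.0075
  Portfolio 89 × 0.07 = 6.23
Sum = 82.3375
82.3375 is ≥ 70.5 and < 89 → Merit

Merit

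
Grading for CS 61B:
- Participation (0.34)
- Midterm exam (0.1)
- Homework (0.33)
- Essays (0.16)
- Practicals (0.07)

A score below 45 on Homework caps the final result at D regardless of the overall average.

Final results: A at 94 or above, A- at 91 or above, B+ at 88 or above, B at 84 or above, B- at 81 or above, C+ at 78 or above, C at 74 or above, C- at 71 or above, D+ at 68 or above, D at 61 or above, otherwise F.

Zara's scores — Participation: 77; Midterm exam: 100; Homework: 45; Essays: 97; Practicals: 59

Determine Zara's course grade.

Homework score 45 ≥ 45: minimum met.
Weighted total:
  Participation 77 × 0.34 = 26.18
  Midterm exam 100 × 0.1 = 10
  Homework 45 × 0.33 = 14.85
  Essays 97 × 0.16 = 15.52
  Practicals 59 × 0.07 = 4.13
Sum = 70.68
70.68 is ≥ 68 and < 71 → D+

D+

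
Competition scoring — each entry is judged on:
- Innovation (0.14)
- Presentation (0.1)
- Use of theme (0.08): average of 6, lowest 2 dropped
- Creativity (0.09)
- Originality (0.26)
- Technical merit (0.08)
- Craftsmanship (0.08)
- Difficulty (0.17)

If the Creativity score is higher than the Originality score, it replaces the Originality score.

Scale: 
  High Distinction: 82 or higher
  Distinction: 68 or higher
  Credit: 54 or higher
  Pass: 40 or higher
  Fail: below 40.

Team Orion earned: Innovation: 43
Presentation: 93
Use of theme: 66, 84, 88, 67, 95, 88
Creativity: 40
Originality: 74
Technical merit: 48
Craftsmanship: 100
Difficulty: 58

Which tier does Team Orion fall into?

Credit

Use of theme: drop 66, 67 → average of remaining 4 = 355/4 = 88.75
Creativity (40) ≤ Originality (74), so Originality stays at 74.
Weighted total:
  Innovation 43 × 0.14 = 6.02
  Presentation 93 × 0.1 = 9.3
  Use of theme 88.75 × 0.08 = 7.1
  Creativity 40 × 0.09 = 3.6
  Originality 74 × 0.26 = 19.24
  Technical merit 48 × 0.08 = 3.84
  Craftsmanship 100 × 0.08 = 8
  Difficulty 58 × 0.17 = 9.86
Sum = 66.96
66.96 is ≥ 54 and < 68 → Credit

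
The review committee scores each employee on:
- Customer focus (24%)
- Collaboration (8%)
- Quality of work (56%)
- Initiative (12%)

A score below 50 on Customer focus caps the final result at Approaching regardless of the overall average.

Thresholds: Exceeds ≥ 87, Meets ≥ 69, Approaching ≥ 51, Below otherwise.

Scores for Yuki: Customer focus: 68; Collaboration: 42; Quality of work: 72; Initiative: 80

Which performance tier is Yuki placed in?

Customer focus score 68 ≥ 50: minimum met.
Weighted total:
  Customer focus 68 × 0.24 = 16.32
  Collaboration 42 × 0.08 = 3.36
  Quality of work 72 × 0.56 = 40.32
  Initiative 80 × 0.12 = 9.6
Sum = 69.6
69.6 is ≥ 69 and < 87 → Meets

Meets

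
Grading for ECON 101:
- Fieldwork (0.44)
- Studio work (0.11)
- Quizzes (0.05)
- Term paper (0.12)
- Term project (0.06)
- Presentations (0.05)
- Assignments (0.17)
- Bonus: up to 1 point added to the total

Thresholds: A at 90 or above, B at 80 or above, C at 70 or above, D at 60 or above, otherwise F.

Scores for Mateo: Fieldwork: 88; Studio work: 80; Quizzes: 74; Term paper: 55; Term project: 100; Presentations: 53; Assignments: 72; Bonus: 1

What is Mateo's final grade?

C

Weighted total:
  Fieldwork 88 × 0.44 = 38.72
  Studio work 80 × 0.11 = 8.8
  Quizzes 74 × 0.05 = 3.7
  Term paper 55 × 0.12 = 6.6
  Term project 100 × 0.06 = 6
  Presentations 53 × 0.05 = 2.65
  Assignments 72 × 0.17 = 12.24
Sum = 78.71
Bonus: 78.71 + 1 = 79.71
79.71 is ≥ 70 and < 80 → C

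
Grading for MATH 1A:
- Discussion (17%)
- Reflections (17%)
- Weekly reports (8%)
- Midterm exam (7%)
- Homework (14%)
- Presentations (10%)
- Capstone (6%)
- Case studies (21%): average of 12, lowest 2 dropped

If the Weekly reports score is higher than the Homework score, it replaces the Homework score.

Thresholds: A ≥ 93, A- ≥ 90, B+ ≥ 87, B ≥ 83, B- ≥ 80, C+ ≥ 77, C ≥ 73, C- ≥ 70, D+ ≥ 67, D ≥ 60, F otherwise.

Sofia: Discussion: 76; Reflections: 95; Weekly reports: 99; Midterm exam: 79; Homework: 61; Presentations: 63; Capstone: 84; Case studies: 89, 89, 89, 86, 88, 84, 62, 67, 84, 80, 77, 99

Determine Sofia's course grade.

Case studies: drop 62, 67 → average of remaining 10 = 865/10 = 86.5
Weekly reports (99) > Homework (61), so Homework counts as 99.
Weighted total:
  Discussion 76 × 0.17 = 12.92
  Reflections 95 × 0.17 = 16.15
  Weekly reports 99 × 0.08 = 7.92
  Midterm exam 79 × 0.07 = 5.53
  Homework 99 × 0.14 = 13.86
  Presentations 63 × 0.1 = 6.3
  Capstone 84 × 0.06 = 5.04
  Case studies 86.5 × 0.21 = 18.165
Sum = 85.885
85.885 is ≥ 83 and < 87 → B

B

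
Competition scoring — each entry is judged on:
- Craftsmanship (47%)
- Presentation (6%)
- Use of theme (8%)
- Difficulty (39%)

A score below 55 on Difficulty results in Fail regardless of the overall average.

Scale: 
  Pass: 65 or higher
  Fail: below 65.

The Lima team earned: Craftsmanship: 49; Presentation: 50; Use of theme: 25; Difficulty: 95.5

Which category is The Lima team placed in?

Difficulty score 95.5 ≥ 55: minimum met.
Weighted total:
  Craftsmanship 49 × 0.47 = 23.03
  Presentation 50 × 0.06 = 3
  Use of theme 25 × 0.08 = 2
  Difficulty 95.5 × 0.39 = 37.245
Sum = 65.275
65.275 ≥ 65 → Pass

Pass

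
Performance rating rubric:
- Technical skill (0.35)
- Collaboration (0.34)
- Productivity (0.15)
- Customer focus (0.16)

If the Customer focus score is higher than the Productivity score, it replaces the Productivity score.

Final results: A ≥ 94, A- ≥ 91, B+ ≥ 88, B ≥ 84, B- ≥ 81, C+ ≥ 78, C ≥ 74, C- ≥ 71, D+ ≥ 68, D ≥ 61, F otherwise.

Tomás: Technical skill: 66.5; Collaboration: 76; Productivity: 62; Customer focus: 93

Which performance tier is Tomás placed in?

Customer focus (93) > Productivity (62), so Productivity counts as 93.
Weighted total:
  Technical skill 66.5 × 0.35 = 23.275
  Collaboration 76 × 0.34 = 25.84
  Productivity 93 × 0.15 = 13.95
  Customer focus 93 × 0.16 = 14.88
Sum = 77.945
77.945 is ≥ 74 and < 78 → C

C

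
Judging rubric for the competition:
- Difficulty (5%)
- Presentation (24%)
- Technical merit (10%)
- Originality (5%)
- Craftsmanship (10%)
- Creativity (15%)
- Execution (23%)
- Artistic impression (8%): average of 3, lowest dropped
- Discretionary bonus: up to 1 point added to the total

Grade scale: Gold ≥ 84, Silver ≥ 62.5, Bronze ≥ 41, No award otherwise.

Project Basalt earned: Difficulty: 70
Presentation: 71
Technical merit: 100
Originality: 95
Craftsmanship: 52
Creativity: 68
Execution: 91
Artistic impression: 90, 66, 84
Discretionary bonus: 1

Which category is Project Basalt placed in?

Silver

Artistic impression: drop 66 → average of remaining 2 = 174/2 = 87
Weighted total:
  Difficulty 70 × 0.05 = 3.5
  Presentation 71 × 0.24 = 17.04
  Technical merit 100 × 0.1 = 10
  Originality 95 × 0.05 = 4.75
  Craftsmanship 52 × 0.1 = 5.2
  Creativity 68 × 0.15 = 10.2
  Execution 91 × 0.23 = 20.93
  Artistic impression 87 × 0.08 = 6.96
Sum = 78.58
Discretionary bonus: 78.58 + 1 = 79.58
79.58 is ≥ 62.5 and < 84 → Silver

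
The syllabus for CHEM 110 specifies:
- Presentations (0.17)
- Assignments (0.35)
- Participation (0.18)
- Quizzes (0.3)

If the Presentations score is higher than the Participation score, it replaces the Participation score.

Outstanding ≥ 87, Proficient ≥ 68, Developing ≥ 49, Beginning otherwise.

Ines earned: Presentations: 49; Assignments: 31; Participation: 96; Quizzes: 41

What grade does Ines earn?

Beginning

Presentations (49) ≤ Participation (96), so Participation stays at 96.
Weighted total:
  Presentations 49 × 0.17 = 8.33
  Assignments 31 × 0.35 = 10.85
  Participation 96 × 0.18 = 17.28
  Quizzes 41 × 0.3 = 12.3
Sum = 48.76
48.76 < 49 → Beginning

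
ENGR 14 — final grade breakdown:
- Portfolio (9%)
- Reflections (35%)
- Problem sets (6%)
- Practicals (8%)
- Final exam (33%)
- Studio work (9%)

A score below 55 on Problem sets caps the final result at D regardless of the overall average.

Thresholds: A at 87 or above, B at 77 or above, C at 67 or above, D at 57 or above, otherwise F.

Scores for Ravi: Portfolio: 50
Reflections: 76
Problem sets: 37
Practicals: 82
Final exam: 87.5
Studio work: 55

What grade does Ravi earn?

D

Problem sets score 37 < 55: minimum not met.
Weighted total:
  Portfolio 50 × 0.09 = 4.5
  Reflections 76 × 0.35 = 26.6
  Problem sets 37 × 0.06 = 2.22
  Practicals 82 × 0.08 = 6.56
  Final exam 87.5 × 0.33 = 28.875
  Studio work 55 × 0.09 = 4.95
Sum = 73.705
73.705 would be C; cap at D applies → D.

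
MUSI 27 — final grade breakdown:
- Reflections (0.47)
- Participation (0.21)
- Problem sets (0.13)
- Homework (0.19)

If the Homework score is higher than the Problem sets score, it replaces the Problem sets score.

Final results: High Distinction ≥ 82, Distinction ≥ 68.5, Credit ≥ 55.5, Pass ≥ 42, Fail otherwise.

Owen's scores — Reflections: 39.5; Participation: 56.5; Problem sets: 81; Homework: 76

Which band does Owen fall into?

Pass

Homework (76) ≤ Problem sets (81), so Problem sets stays at 81.
Weighted total:
  Reflections 39.5 × 0.47 = 18.565
  Participation 56.5 × 0.21 = 11.865
  Problem sets 81 × 0.13 = 10.53
  Homework 76 × 0.19 = 14.44
Sum = 55.4
55.4 is ≥ 42 and < 55.5 → Pass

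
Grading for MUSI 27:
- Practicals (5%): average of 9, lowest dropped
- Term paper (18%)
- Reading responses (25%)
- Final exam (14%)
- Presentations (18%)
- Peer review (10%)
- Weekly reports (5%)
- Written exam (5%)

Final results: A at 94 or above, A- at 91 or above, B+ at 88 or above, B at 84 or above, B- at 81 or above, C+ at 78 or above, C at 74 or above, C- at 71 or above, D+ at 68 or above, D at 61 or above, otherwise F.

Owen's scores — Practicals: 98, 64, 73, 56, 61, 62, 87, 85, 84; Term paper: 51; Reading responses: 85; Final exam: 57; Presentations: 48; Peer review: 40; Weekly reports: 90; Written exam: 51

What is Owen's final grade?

Practicals: drop 56 → average of remaining 8 = 614/8 = 76.75
Weighted total:
  Practicals 76.75 × 0.05 = 3.8375
  Term paper 51 × 0.18 = 9.18
  Reading responses 85 × 0.25 = 21.25
  Final exam 57 × 0.14 = 7.98
  Presentations 48 × 0.18 = 8.64
  Peer review 40 × 0.1 = 4
  Weekly reports 90 × 0.05 = 4.5
  Written exam 51 × 0.05 = 2.55
Sum = 61.9375
61.9375 is ≥ 61 and < 68 → D

D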